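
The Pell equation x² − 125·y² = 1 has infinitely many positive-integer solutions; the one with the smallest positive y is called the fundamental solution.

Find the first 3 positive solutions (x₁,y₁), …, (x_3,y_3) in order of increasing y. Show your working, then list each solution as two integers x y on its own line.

930249 83204
1730726404001 154800875592
3220013013190122249 288006719437081612

d=125: √d = [11; 5,1,1,5,22] (ℓ=5, odd), read p_9/q_9
a_0=11:  p_0=11·1+0=11,  q_0=11·0+1=1
…
a_3=1:  p_3=1·67+56=123,  q_3=1·6+5=11
…
a_5=22:  p_5=22·682+123=15127,  q_5=22·61+11=1353
…
a_8=1:  p_8=1·91444+76317=167761,  q_8=1·8179+6826=15005
a_9=5:  p_9=5·167761+91444=930249,  q_9=5·15005+8179=83204
(x₁, y₁) = (930249, 83204);  930249² − 125·83204² = 1 ✓
(x_2, y_2) = (930249·930249 + 125·83204·83204, 930249·83204 + 83204·930249) = (1730726404001, 154800875592)
(x_3, y_3) = (930249·1730726404001 + 125·83204·154800875592, 930249·154800875592 + 83204·1730726404001) = (3220013013190122249, 288006719437081612)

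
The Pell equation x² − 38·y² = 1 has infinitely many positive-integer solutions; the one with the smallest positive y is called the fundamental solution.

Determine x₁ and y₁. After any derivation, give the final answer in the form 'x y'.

37 6

d=38: √d = [6; 6,12] (ℓ=2, even), read p_1/q_1
step 0: (6, 1)  from 6·(1,0) + (0,1)
step 1: (37, 6)  from 6·(6,1) + (1,0)
(x₁, y₁) = (37, 6);  37² − 38·6² = 1 ✓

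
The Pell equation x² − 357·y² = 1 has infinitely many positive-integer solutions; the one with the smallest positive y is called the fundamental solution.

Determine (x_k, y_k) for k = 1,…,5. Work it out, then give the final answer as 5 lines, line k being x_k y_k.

3401 180
23133601 1224360
157354750601 8328096540
1070326990454401 56647711440720
7280364031716085001 385317724891680900

√357 = [18; 1,8,2,8,1,36, …], period ℓ=6 (even) → k=5
k=0  a_k=18  p_k/q_k = 18/1
k=1  a_k=1  p_k/q_k = 19/1
k=2  a_k=8  p_k/q_k = 170/9
…
k=4  a_k=8  p_k/q_k = 3042/161
k=5  a_k=1  p_k/q_k = 3401/180
→ (3401, 180).  Check: 3401²=11566801, 357·180²=11566800, difference 1.
(x_2, y_2) = (3401·3401 + 357·180·180, 3401·180 + 180·3401) = (23133601, 1224360)
(x_3, y_3) = (3401·23133601 + 357·180·1224360, 3401·1224360 + 180·23133601) = (157354750601, 8328096540)
(x_4, y_4) = (3401·157354750601 + 357·180·8328096540, 3401·8328096540 + 180·157354750601) = (1070326990454401, 56647711440720)
(x_5, y_5) = (3401·1070326990454401 + 357·180·56647711440720, 3401·56647711440720 + 180·1070326990454401) = (7280364031716085001, 385317724891680900)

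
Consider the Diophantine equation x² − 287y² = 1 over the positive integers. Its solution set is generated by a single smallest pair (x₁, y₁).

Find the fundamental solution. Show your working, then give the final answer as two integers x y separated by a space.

√287 → a₀=16, period (1,15,1,32); ℓ=4 even so k=3
k=0  a_k=16  p_k/q_k = 16/1
k=1  a_k=1  p_k/q_k = 17/1
k=2  a_k=15  p_k/q_k = 271/16
k=3  a_k=1  p_k/q_k = 288/17
fundamental: x₁=288, y₁=17  (since 82944 − 287·289 = 1)

288 17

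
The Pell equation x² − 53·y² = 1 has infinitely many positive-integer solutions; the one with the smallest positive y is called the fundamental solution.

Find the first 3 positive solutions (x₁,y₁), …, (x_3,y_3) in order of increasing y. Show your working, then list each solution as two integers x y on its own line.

√53 → a₀=7, period (3,1,1,3,14); ℓ=5 odd so k=9
k=0  a_k=7  p_k/q_k = 7/1
…
k=4  a_k=3  p_k/q_k = 182/25
k=5  a_k=14  p_k/q_k = 2599/357
k=6  a_k=3  p_k/q_k = 7979/1096
k=7  a_k=1  p_k/q_k = 10578/1453
k=8  a_k=1  p_k/q_k = 18557/2549
k=9  a_k=3  p_k/q_k = 66249/9100
fundamental: x₁=66249, y₁=9100  (since 4388930001 − 53·82810000 = 1)
(x_2, y_2) = (66249·66249 + 53·9100·9100, 66249·9100 + 9100·66249) = (8777860001, 1205731800)
(x_3, y_3) = (66249·8777860001 + 53·9100·1205731800, 66249·1205731800 + 9100·8777860001) = (1163048894346249, 159757052027300)

66249 9100
8777860001 1205731800
1163048894346249 159757052027300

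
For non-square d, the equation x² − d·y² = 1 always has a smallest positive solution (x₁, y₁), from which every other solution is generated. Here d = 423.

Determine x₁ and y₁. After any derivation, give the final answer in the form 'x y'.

d=423: √d = [20; 1,1,3,4,3,1,1,40] (ℓ=8, even), read p_7/q_7
i=0: a=20 ⇒ p=20, q=1
…
i=5: a=3 ⇒ p=1995, q=97
i=6: a=1 ⇒ p=2612, q=127
i=7: a=1 ⇒ p=4607, q=224
(x₁, y₁) = (4607, 224);  4607² − 423·224² = 1 ✓

4607 224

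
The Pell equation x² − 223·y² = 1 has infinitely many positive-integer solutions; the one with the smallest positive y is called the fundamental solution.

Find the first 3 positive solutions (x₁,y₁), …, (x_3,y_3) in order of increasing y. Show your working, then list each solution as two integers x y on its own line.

224 15
100351 6720
44957024 3010545

d=223: √d = [14; 1,13,1,28] (ℓ=4, even), read p_3/q_3
i=0: a=14 ⇒ p=14, q=1
…
i=2: a=13 ⇒ p=209, q=14
i=3: a=1 ⇒ p=224, q=15
(x₁, y₁) = (224, 15);  224² − 223·15² = 1 ✓
(224+15√223)^2 = 100351 + 6720√223
(224+15√223)^3 = 44957024 + 3010545√223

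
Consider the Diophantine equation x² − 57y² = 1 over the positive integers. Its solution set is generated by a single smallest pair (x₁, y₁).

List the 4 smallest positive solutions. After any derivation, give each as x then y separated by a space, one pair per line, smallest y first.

151 20
45601 6040
13771351 1824060
4158902401 550860080

√57 → a₀=7, period (1,1,4,1,1,14); ℓ=6 even so k=5
k=0  a_k=7  p_k/q_k = 7/1
k=1  a_k=1  p_k/q_k = 8/1
…
k=4  a_k=1  p_k/q_k = 83/11
k=5  a_k=1  p_k/q_k = 151/20
fundamental: x₁=151, y₁=20  (since 22801 − 57·400 = 1)
(151+20√57)^2 = 45601 + 6040√57
(151+20√57)^3 = 13771351 + 1824060√57
(151+20√57)^4 = 4158902401 + 550860080√57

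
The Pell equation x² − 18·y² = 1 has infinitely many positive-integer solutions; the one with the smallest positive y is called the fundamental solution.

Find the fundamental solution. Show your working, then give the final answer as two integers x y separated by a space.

17 4

[4; 4,8] for √18; ℓ=2 ⇒ convergent index 1
k=0  a_k=4  p_k/q_k = 4/1
k=1  a_k=4  p_k/q_k = 17/4
fundamental: x₁=17, y₁=4  (since 289 − 18·16 = 1)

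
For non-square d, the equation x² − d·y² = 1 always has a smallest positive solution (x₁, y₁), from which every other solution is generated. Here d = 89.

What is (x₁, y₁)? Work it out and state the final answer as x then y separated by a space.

[9; 2,3,3,2,18] for √89; ℓ=5 ⇒ convergent index 9
a_0=9:  p_0=9·1+0=9,  q_0=9·0+1=1
a_1=2:  p_1=2·9+1=19,  q_1=2·1+0=2
a_2=3:  p_2=3·19+9=66,  q_2=3·2+1=7
…
a_5=18:  p_5=18·500+217=9217,  q_5=18·53+23=977
a_6=2:  p_6=2·9217+500=18934,  q_6=2·977+53=2007
…
a_8=3:  p_8=3·66019+18934=216991,  q_8=3·6998+2007=23001
a_9=2:  p_9=2·216991+66019=500001,  q_9=2·23001+6998=53000
→ (500001, 53000).  Check: 500001²=250001000001, 89·53000²=250001000000, difference 1.

500001 53000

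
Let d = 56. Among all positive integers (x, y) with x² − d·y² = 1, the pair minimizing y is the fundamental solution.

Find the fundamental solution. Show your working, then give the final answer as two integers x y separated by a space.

√56 → a₀=7, period (2,14); ℓ=2 even so k=1
step 0: (7, 1)  from 7·(1,0) + (0,1)
step 1: (15, 2)  from 2·(7,1) + (1,0)
fundamental: x₁=15, y₁=2  (since 225 − 56·4 = 1)

15 2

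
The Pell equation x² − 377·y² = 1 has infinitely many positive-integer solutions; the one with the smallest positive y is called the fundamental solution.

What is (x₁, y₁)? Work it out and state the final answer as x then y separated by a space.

233 12

√377 → a₀=19, period (2,2,2,38); ℓ=4 even so k=3
i=0: a=19 ⇒ p=19, q=1
…
i=2: a=2 ⇒ p=97, q=5
i=3: a=2 ⇒ p=233, q=12
→ (233, 12).  Check: 233²=54289, 377·12²=54288, difference 1.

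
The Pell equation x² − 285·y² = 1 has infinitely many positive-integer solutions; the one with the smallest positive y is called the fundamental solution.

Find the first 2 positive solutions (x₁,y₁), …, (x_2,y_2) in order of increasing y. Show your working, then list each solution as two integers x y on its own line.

2431 144
11819521 700128

√285 → a₀=16, period (1,7,2,7,1,32); ℓ=6 even so k=5
step 0: (16, 1)  from 16·(1,0) + (0,1)
…
step 3: (287, 17)  from 2·(135,8) + (17,1)
step 4: (2144, 127)  from 7·(287,17) + (135,8)
step 5: (2431, 144)  from 1·(2144,127) + (287,17)
→ (2431, 144).  Check: 2431²=5909761, 285·144²=5909760, difference 1.
(x_2, y_2) = (2431·2431 + 285·144·144, 2431·144 + 144·2431) = (11819521, 700128)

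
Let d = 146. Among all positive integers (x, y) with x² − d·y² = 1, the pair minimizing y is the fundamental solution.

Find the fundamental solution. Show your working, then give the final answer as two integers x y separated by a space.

145 12

√146 → a₀=12, period (12,24); ℓ=2 even so k=1
step 0: (12, 1)  from 12·(1,0) + (0,1)
step 1: (145, 12)  from 12·(12,1) + (1,0)
(x₁, y₁) = (145, 12);  145² − 146·12² = 1 ✓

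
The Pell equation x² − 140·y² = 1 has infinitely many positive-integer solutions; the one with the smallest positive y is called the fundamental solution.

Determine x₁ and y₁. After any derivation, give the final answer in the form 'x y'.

71 6

d=140: √d = [11; 1,4,1,22] (ℓ=4, even), read p_3/q_3
step 0: (11, 1)  from 11·(1,0) + (0,1)
step 1: (12, 1)  from 1·(11,1) + (1,0)
step 2: (59, 5)  from 4·(12,1) + (11,1)
step 3: (71, 6)  from 1·(59,5) + (12,1)
→ (71, 6).  Check: 71²=5041, 140·6²=5040, difference 1.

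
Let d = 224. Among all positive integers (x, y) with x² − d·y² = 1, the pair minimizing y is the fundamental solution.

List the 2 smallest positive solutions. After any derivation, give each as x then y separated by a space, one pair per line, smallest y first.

d=224: √d = [14; 1,28] (ℓ=2, even), read p_1/q_1
a_0=14:  p_0=14·1+0=14,  q_0=14·0+1=1
a_1=1:  p_1=1·14+1=15,  q_1=1·1+0=1
fundamental: x₁=15, y₁=1  (since 225 − 224·1 = 1)
(x_2, y_2) = (15·15 + 224·1·1, 15·1 + 1·15) = (449, 30)

15 1
449 30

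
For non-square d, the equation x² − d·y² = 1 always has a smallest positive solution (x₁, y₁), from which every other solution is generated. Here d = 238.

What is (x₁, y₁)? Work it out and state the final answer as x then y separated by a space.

[15; 2,2,1,14,1,2,2,30] for √238; ℓ=8 ⇒ convergent index 7
k=0  a_k=15  p_k/q_k = 15/1
k=1  a_k=2  p_k/q_k = 31/2
k=2  a_k=2  p_k/q_k = 77/5
k=3  a_k=1  p_k/q_k = 108/7
…
k=5  a_k=1  p_k/q_k = 1697/110
k=6  a_k=2  p_k/q_k = 4983/323
k=7  a_k=2  p_k/q_k = 11663/756
→ (11663, 756).  Check: 11663²=136025569, 238·756²=136025568, difference 1.

11663 756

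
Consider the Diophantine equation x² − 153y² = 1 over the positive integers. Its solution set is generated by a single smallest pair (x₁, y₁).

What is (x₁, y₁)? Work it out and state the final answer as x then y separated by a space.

√153 → a₀=12, period (2,1,2,2,2,1,2,24); ℓ=8 even so k=7
i=0: a=12 ⇒ p=12, q=1
i=1: a=2 ⇒ p=25, q=2
i=2: a=1 ⇒ p=37, q=3
i=3: a=2 ⇒ p=99, q=8
i=4: a=2 ⇒ p=235, q=19
…
i=6: a=1 ⇒ p=804, q=65
i=7: a=2 ⇒ p=2177, q=176
→ (2177, 176).  Check: 2177²=4739329, 153·176²=4739328, difference 1.

2177 176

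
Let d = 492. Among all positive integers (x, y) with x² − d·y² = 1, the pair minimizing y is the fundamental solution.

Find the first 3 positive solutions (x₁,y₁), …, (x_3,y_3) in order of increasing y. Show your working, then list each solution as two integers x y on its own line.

√492 → a₀=22, period (5,1,1,10,1,1,5,44); ℓ=8 even so k=7
a_0=22:  p_0=22·1+0=22,  q_0=22·0+1=1
a_1=5:  p_1=5·22+1=111,  q_1=5·1+0=5
a_2=1:  p_2=1·111+22=133,  q_2=1·5+1=6
…
a_4=10:  p_4=10·244+133=2573,  q_4=10·11+6=116
a_5=1:  p_5=1·2573+244=2817,  q_5=1·116+11=127
a_6=1:  p_6=1·2817+2573=5390,  q_6=1·127+116=243
a_7=5:  p_7=5·5390+2817=29767,  q_7=5·243+127=1342
fundamental: x₁=29767, y₁=1342  (since 886074289 − 492·1800964 = 1)
(29767+1342√492)^2 = 1772148577 + 79894628√492
(29767+1342√492)^3 = 105503093353351 + 4756446782010√492

29767 1342
1772148577 79894628
105503093353351 4756446782010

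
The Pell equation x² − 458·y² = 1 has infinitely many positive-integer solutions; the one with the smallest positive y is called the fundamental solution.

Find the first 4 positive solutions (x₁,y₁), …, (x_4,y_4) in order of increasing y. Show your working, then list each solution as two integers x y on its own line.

22899 1070
1048728401 49003860
48029663286099 2244278779210
2199662518128033601 102783479481255720

d=458: √d = [21; 2,2,42] (ℓ=3, odd), read p_5/q_5
step 0: (21, 1)  from 21·(1,0) + (0,1)
step 1: (43, 2)  from 2·(21,1) + (1,0)
…
step 3: (4537, 212)  from 42·(107,5) + (43,2)
step 4: (9181, 429)  from 2·(4537,212) + (107,5)
step 5: (22899, 1070)  from 2·(9181,429) + (4537,212)
fundamental: x₁=22899, y₁=1070  (since 524364201 − 458·1144900 = 1)
(22899+1070√458)^2 = 1048728401 + 49003860√458
(22899+1070√458)^3 = 48029663286099 + 2244278779210√458
(22899+1070√458)^4 = 2199662518128033601 + 102783479481255720√458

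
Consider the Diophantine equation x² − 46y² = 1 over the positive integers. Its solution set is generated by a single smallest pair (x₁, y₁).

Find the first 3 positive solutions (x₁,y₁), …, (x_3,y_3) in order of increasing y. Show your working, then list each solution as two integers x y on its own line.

24335 3588
1184384449 174627960
57643991108495 8499142809612

√46 = [6; 1,3,1,1,2,6,2,1,1,3,1,12, …], period ℓ=12 (even) → k=11
i=0: a=6 ⇒ p=6, q=1
…
i=2: a=3 ⇒ p=27, q=4
i=3: a=1 ⇒ p=34, q=5
…
i=5: a=2 ⇒ p=156, q=23
…
i=8: a=1 ⇒ p=3147, q=464
i=9: a=1 ⇒ p=5297, q=781
i=10: a=3 ⇒ p=19038, q=2807
i=11: a=1 ⇒ p=24335, q=3588
→ (24335, 3588).  Check: 24335²=592192225, 46·3588²=592192224, difference 1.
n=2: (24335,3588)∘(24335,3588) = (24335·24335+46·3588·3588, 24335·3588+3588·24335) = (1184384449,174627960)
n=3: (1184384449,174627960)∘(24335,3588) = (24335·1184384449+46·3588·174627960, 24335·174627960+3588·1184384449) = (57643991108495,8499142809612)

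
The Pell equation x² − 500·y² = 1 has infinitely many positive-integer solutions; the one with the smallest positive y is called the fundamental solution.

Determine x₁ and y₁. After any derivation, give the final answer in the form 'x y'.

930249 41602

√500 = [22; 2,1,3,2,1,…,1,2,44, …], period ℓ=14 (even) → k=13
a_0=22:  p_0=22·1+0=22,  q_0=22·0+1=1
a_1=2:  p_1=2·22+1=45,  q_1=2·1+0=2
…
a_5=1:  p_5=1·559+246=805,  q_5=1·25+11=36
…
a_8=1:  p_8=1·14445+1364=15809,  q_8=1·646+61=707
…
a_12=1:  p_12=1·259205+76317=335522,  q_12=1·11592+3413=15005
a_13=2:  p_13=2·335522+259205=930249,  q_13=2·15005+11592=41602
(x₁, y₁) = (930249, 41602);  930249² − 500·41602² = 1 ✓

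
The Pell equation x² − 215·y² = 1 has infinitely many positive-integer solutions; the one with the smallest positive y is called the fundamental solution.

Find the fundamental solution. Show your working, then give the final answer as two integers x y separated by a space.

44 3

d=215: √d = [14; 1,1,1,28] (ℓ=4, even), read p_3/q_3
a_0=14:  p_0=14·1+0=14,  q_0=14·0+1=1
a_1=1:  p_1=1·14+1=15,  q_1=1·1+0=1
a_2=1:  p_2=1·15+14=29,  q_2=1·1+1=2
a_3=1:  p_3=1·29+15=44,  q_3=1·2+1=3
(x₁, y₁) = (44, 3);  44² − 215·3² = 1 ✓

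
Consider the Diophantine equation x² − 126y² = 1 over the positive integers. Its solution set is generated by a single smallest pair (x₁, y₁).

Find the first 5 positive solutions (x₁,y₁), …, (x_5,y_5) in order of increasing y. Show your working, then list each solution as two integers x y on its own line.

√126 = [11; 4,2,4,22, …], period ℓ=4 (even) → k=3
step 0: (11, 1)  from 11·(1,0) + (0,1)
step 1: (45, 4)  from 4·(11,1) + (1,0)
step 2: (101, 9)  from 2·(45,4) + (11,1)
step 3: (449, 40)  from 4·(101,9) + (45,4)
→ (449, 40).  Check: 449²=201601, 126·40²=201600, difference 1.
(x_2, y_2) = (449·449 + 126·40·40, 449·40 + 40·449) = (403201, 35920)
(x_3, y_3) = (449·403201 + 126·40·35920, 449·35920 + 40·403201) = (362074049, 32256120)
(x_4, y_4) = (449·362074049 + 126·40·32256120, 449·32256120 + 40·362074049) = (325142092801, 28965959840)
(x_5, y_5) = (449·325142092801 + 126·40·28965959840, 449·28965959840 + 40·325142092801) = (291977237261249, 26011399680200)

449 40
403201 35920
362074049 32256120
325142092801 28965959840
291977237261249 26011399680200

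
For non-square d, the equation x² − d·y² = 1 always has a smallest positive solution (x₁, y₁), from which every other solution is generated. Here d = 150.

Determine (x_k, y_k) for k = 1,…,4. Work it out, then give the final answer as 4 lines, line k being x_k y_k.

√150 → a₀=12, period (4,24); ℓ=2 even so k=1
step 0: (12, 1)  from 12·(1,0) + (0,1)
step 1: (49, 4)  from 4·(12,1) + (1,0)
fundamental: x₁=49, y₁=4  (since 2401 − 150·16 = 1)
n=2: (49,4)∘(49,4) = (49·49+150·4·4, 49·4+4·49) = (4801,392)
n=3: (4801,392)∘(49,4) = (49·4801+150·4·392, 49·392+4·4801) = (470449,38412)
n=4: (470449,38412)∘(49,4) = (49·470449+150·4·38412, 49·38412+4·470449) = (46099201,3763984)

49 4
4801 392
470449 38412
46099201 3763984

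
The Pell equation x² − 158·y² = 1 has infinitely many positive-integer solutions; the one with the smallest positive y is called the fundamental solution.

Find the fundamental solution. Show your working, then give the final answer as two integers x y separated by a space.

√158 → a₀=12, period (1,1,3,12,3,1,1,24); ℓ=8 even so k=7
k=0  a_k=12  p_k/q_k = 12/1
k=1  a_k=1  p_k/q_k = 13/1
…
k=3  a_k=3  p_k/q_k = 88/7
…
k=5  a_k=3  p_k/q_k = 3331/265
k=6  a_k=1  p_k/q_k = 4412/351
k=7  a_k=1  p_k/q_k = 7743/616
fundamental: x₁=7743, y₁=616  (since 59954049 − 158·379456 = 1)

7743 616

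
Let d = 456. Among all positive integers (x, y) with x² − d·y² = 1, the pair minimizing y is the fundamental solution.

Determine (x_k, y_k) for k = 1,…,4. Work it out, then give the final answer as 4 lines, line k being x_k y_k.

1025 48
2101249 98400
4307559425 201719952
8830494720001 413525803200

[21; 2,1,4,1,2,42] for √456; ℓ=6 ⇒ convergent index 5
i=0: a=21 ⇒ p=21, q=1
…
i=4: a=1 ⇒ p=363, q=17
i=5: a=2 ⇒ p=1025, q=48
→ (1025, 48).  Check: 1025²=1050625, 456·48²=1050624, difference 1.
(1025+48√456)^2 = 2101249 + 98400√456
(1025+48√456)^3 = 4307559425 + 201719952√456
(1025+48√456)^4 = 8830494720001 + 413525803200√456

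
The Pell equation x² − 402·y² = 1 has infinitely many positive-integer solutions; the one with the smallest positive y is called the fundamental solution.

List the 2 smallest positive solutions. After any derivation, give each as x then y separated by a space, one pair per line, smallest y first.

401 20
321601 16040

d=402: √d = [20; 20,40] (ℓ=2, even), read p_1/q_1
step 0: (20, 1)  from 20·(1,0) + (0,1)
step 1: (401, 20)  from 20·(20,1) + (1,0)
→ (401, 20).  Check: 401²=160801, 402·20²=160800, difference 1.
(401+20√402)^2 = 321601 + 16040√402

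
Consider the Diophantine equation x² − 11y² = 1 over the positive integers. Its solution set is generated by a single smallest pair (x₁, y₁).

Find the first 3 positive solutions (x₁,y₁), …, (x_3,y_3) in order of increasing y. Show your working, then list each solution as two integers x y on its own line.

10 3
199 60
3970 1197

√11 = [3; 3,6, …], period ℓ=2 (even) → k=1
a_0=3:  p_0=3·1+0=3,  q_0=3·0+1=1
a_1=3:  p_1=3·3+1=10,  q_1=3·1+0=3
→ (10, 3).  Check: 10²=100, 11·3²=99, difference 1.
n=2: (10,3)∘(10,3) = (10·10+11·3·3, 10·3+3·10) = (199,60)
n=3: (199,60)∘(10,3) = (10·199+11·3·60, 10·60+3·199) = (3970,1197)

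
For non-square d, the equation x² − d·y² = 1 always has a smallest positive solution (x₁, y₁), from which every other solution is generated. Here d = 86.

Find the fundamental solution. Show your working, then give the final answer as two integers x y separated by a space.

10405 1122

√86 = [9; 3,1,1,1,8,1,1,1,3,18, …], period ℓ=10 (even) → k=9
a_0=9:  p_0=9·1+0=9,  q_0=9·0+1=1
a_1=3:  p_1=3·9+1=28,  q_1=3·1+0=3
a_2=1:  p_2=1·28+9=37,  q_2=1·3+1=4
…
a_6=1:  p_6=1·881+102=983,  q_6=1·95+11=106
a_7=1:  p_7=1·983+881=1864,  q_7=1·106+95=201
a_8=1:  p_8=1·1864+983=2847,  q_8=1·201+106=307
a_9=3:  p_9=3·2847+1864=10405,  q_9=3·307+201=1122
(x₁, y₁) = (10405, 1122);  10405² − 86·1122² = 1 ✓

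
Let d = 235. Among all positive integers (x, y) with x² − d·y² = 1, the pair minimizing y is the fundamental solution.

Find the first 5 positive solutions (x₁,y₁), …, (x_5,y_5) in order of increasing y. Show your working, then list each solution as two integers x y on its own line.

46 3
4231 276
389206 25389
35802721 2335512
3293461126 214841715

√235 → a₀=15, period (3,30); ℓ=2 even so k=1
i=0: a=15 ⇒ p=15, q=1
i=1: a=3 ⇒ p=46, q=3
fundamental: x₁=46, y₁=3  (since 2116 − 235·9 = 1)
(x_2, y_2) = (46·46 + 235·3·3, 46·3 + 3·46) = (4231, 276)
(x_3, y_3) = (46·4231 + 235·3·276, 46·276 + 3·4231) = (389206, 25389)
(x_4, y_4) = (46·389206 + 235·3·25389, 46·25389 + 3·389206) = (35802721, 2335512)
(x_5, y_5) = (46·35802721 + 235·3·2335512, 46·2335512 + 3·35802721) = (3293461126, 214841715)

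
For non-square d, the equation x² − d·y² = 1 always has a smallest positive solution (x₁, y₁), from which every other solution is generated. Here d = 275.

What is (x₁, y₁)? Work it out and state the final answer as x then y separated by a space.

d=275: √d = [16; 1,1,2,1,1,32] (ℓ=6, even), read p_5/q_5
step 0: (16, 1)  from 16·(1,0) + (0,1)
step 1: (17, 1)  from 1·(16,1) + (1,0)
step 2: (33, 2)  from 1·(17,1) + (16,1)
…
step 4: (116, 7)  from 1·(83,5) + (33,2)
step 5: (199, 12)  from 1·(116,7) + (83,5)
→ (199, 12).  Check: 199²=39601, 275·12²=39600, difference 1.

199 12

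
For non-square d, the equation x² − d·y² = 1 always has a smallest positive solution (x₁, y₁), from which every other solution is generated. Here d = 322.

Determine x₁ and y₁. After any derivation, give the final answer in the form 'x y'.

√322 = [17; 1,16,1,34, …], period ℓ=4 (even) → k=3
i=0: a=17 ⇒ p=17, q=1
i=1: a=1 ⇒ p=18, q=1
i=2: a=16 ⇒ p=305, q=17
i=3: a=1 ⇒ p=323, q=18
(x₁, y₁) = (323, 18);  323² − 322·18² = 1 ✓

323 18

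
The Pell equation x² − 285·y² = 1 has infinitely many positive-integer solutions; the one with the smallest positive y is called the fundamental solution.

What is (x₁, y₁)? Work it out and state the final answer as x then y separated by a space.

[16; 1,7,2,7,1,32] for √285; ℓ=6 ⇒ convergent index 5
step 0: (16, 1)  from 16·(1,0) + (0,1)
…
step 2: (135, 8)  from 7·(17,1) + (16,1)
step 3: (287, 17)  from 2·(135,8) + (17,1)
step 4: (2144, 127)  from 7·(287,17) + (135,8)
step 5: (2431, 144)  from 1·(2144,127) + (287,17)
→ (2431, 144).  Check: 2431²=5909761, 285·144²=5909760, difference 1.

2431 144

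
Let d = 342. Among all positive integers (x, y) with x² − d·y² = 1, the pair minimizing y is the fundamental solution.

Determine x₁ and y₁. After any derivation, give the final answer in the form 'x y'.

37 2

√342 → a₀=18, period (2,36); ℓ=2 even so k=1
a_0=18:  p_0=18·1+0=18,  q_0=18·0+1=1
a_1=2:  p_1=2·18+1=37,  q_1=2·1+0=2
fundamental: x₁=37, y₁=2  (since 1369 − 342·4 = 1)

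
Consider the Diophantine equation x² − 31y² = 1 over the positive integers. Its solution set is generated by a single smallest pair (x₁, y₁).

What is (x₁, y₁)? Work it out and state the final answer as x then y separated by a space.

1520 273

√31 = [5; 1,1,3,5,3,1,1,10, …], period ℓ=8 (even) → k=7
i=0: a=5 ⇒ p=5, q=1
i=1: a=1 ⇒ p=6, q=1
i=2: a=1 ⇒ p=11, q=2
i=3: a=3 ⇒ p=39, q=7
i=4: a=5 ⇒ p=206, q=37
…
i=6: a=1 ⇒ p=863, q=155
i=7: a=1 ⇒ p=1520, q=273
(x₁, y₁) = (1520, 273);  1520² − 31·273² = 1 ✓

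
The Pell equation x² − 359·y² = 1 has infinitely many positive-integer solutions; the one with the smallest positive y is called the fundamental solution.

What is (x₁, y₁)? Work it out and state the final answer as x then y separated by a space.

360 19

[18; 1,17,1,36] for √359; ℓ=4 ⇒ convergent index 3
step 0: (18, 1)  from 18·(1,0) + (0,1)
step 1: (19, 1)  from 1·(18,1) + (1,0)
step 2: (341, 18)  from 17·(19,1) + (18,1)
step 3: (360, 19)  from 1·(341,18) + (19,1)
→ (360, 19).  Check: 360²=129600, 359·19²=129599, difference 1.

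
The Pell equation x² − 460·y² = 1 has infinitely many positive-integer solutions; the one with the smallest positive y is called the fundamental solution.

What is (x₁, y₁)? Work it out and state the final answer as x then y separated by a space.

2535751 118230

√460 = [21; 2,4,3,1,2,10,2,1,3,4,2,42, …], period ℓ=12 (even) → k=11
k=0  a_k=21  p_k/q_k = 21/1
k=1  a_k=2  p_k/q_k = 43/2
…
k=10  a_k=4  p_k/q_k = 1135029/52921
k=11  a_k=2  p_k/q_k = 2535751/118230
→ (2535751, 118230).  Check: 2535751²=6430033134001, 460·118230²=6430033134000, difference 1.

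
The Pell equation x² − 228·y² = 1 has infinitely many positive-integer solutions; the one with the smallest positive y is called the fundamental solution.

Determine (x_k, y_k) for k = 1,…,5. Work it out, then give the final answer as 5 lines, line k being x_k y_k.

√228 → a₀=15, period (10,30); ℓ=2 even so k=1
step 0: (15, 1)  from 15·(1,0) + (0,1)
step 1: (151, 10)  from 10·(15,1) + (1,0)
fundamental: x₁=151, y₁=10  (since 22801 − 228·100 = 1)
(x_2, y_2) = (151·151 + 228·10·10, 151·10 + 10·151) = (45601, 3020)
(x_3, y_3) = (151·45601 + 228·10·3020, 151·3020 + 10·45601) = (13771351, 912030)
(x_4, y_4) = (151·13771351 + 228·10·912030, 151·912030 + 10·13771351) = (4158902401, 275430040)
(x_5, y_5) = (151·4158902401 + 228·10·275430040, 151·275430040 + 10·4158902401) = (1255974753751, 83178960050)

151 10
45601 3020
13771351 912030
4158902401 275430040
1255974753751 83178960050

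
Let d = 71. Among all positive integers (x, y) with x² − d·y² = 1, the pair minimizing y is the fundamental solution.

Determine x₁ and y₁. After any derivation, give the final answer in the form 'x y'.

√71 → a₀=8, period (2,2,1,7,1,2,2,16); ℓ=8 even so k=7
a_0=8:  p_0=8·1+0=8,  q_0=8·0+1=1
…
a_2=2:  p_2=2·17+8=42,  q_2=2·2+1=5
a_3=1:  p_3=1·42+17=59,  q_3=1·5+2=7
a_4=7:  p_4=7·59+42=455,  q_4=7·7+5=54
…
a_6=2:  p_6=2·514+455=1483,  q_6=2·61+54=176
a_7=2:  p_7=2·1483+514=3480,  q_7=2·176+61=413
(x₁, y₁) = (3480, 413);  3480² − 71·413² = 1 ✓

3480 413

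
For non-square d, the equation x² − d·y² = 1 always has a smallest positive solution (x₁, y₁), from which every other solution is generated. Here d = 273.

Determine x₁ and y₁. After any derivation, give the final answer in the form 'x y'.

727 44

d=273: √d = [16; 1,1,10,1,1,32] (ℓ=6, even), read p_5/q_5
a_0=16:  p_0=16·1+0=16,  q_0=16·0+1=1
…
a_3=10:  p_3=10·33+17=347,  q_3=10·2+1=21
a_4=1:  p_4=1·347+33=380,  q_4=1·21+2=23
a_5=1:  p_5=1·380+347=727,  q_5=1·23+21=44
fundamental: x₁=727, y₁=44  (since 528529 − 273·1936 = 1)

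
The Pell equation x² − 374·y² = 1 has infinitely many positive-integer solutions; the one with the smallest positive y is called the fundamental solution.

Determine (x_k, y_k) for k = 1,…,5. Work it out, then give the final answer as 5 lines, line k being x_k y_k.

√374 = [19; 2,1,18,1,2,38, …], period ℓ=6 (even) → k=5
k=0  a_k=19  p_k/q_k = 19/1
…
k=3  a_k=18  p_k/q_k = 1083/56
k=4  a_k=1  p_k/q_k = 1141/59
k=5  a_k=2  p_k/q_k = 3365/174
→ (3365, 174).  Check: 3365²=11323225, 374·174²=11323224, difference 1.
(3365+174√374)^2 = 22646449 + 1171020√374
(3365+174√374)^3 = 152410598405 + 7880964426√374
(3365+174√374)^4 = 1025723304619201 + 53038889415960√374
(3365+174√374)^5 = 6903117687676624325 + 356951717888446374√374

3365 174
22646449 1171020
152410598405 7880964426
1025723304619201 53038889415960
6903117687676624325 356951717888446374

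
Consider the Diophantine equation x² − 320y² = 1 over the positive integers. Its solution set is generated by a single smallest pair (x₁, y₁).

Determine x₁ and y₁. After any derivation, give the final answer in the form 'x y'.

161 9

√320 → a₀=17, period (1,7,1,34); ℓ=4 even so k=3
k=0  a_k=17  p_k/q_k = 17/1
k=1  a_k=1  p_k/q_k = 18/1
k=2  a_k=7  p_k/q_k = 143/8
k=3  a_k=1  p_k/q_k = 161/9
fundamental: x₁=161, y₁=9  (since 25921 − 320·81 = 1)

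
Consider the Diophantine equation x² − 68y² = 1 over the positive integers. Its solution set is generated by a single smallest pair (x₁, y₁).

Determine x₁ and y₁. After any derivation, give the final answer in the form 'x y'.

√68 → a₀=8, period (4,16); ℓ=2 even so k=1
step 0: (8, 1)  from 8·(1,0) + (0,1)
step 1: (33, 4)  from 4·(8,1) + (1,0)
(x₁, y₁) = (33, 4);  33² − 68·4² = 1 ✓

33 4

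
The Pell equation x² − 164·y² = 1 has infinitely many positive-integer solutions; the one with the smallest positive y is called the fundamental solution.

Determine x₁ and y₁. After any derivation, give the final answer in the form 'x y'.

2049 160

d=164: √d = [12; 1,4,6,4,1,24] (ℓ=6, even), read p_5/q_5
k=0  a_k=12  p_k/q_k = 12/1
k=1  a_k=1  p_k/q_k = 13/1
k=2  a_k=4  p_k/q_k = 64/5
k=3  a_k=6  p_k/q_k = 397/31
k=4  a_k=4  p_k/q_k = 1652/129
k=5  a_k=1  p_k/q_k = 2049/160
→ (2049, 160).  Check: 2049²=4198401, 164·160²=4198400, difference 1.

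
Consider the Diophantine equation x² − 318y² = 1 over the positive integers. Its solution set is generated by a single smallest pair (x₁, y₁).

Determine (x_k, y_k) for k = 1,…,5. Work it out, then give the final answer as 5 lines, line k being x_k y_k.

107 6
22897 1284
4899851 274770
1048545217 58799496
224383776587 12582817374

d=318: √d = [17; 1,4,1,34] (ℓ=4, even), read p_3/q_3
i=0: a=17 ⇒ p=17, q=1
i=1: a=1 ⇒ p=18, q=1
i=2: a=4 ⇒ p=89, q=5
i=3: a=1 ⇒ p=107, q=6
→ (107, 6).  Check: 107²=11449, 318·6²=11448, difference 1.
(107+6√318)^2 = 22897 + 1284√318
(107+6√318)^3 = 4899851 + 274770√318
(107+6√318)^4 = 1048545217 + 58799496√318
(107+6√318)^5 = 224383776587 + 12582817374√318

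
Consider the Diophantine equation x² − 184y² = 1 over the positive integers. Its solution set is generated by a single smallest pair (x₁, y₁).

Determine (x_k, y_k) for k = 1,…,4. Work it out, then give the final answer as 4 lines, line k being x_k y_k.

√184 = [13; 1,1,3,2,1,2,1,2,3,1,1,26, …], period ℓ=12 (even) → k=11
k=0  a_k=13  p_k/q_k = 13/1
k=1  a_k=1  p_k/q_k = 14/1
…
k=5  a_k=1  p_k/q_k = 312/23
…
k=7  a_k=1  p_k/q_k = 1153/85
…
k=10  a_k=1  p_k/q_k = 13741/1013
k=11  a_k=1  p_k/q_k = 24335/1794
(x₁, y₁) = (24335, 1794);  24335² − 184·1794² = 1 ✓
k=2:  x_2 = 24335·24335+184·1794·1794 = 1184384449,  y_2 = 24335·1794+1794·24335 = 87313980
k=3:  x_3 = 24335·1184384449+184·1794·87313980 = 57643991108495,  y_3 = 24335·87313980+1794·1184384449 = 4249571404806
k=4:  x_4 = 24335·57643991108495+184·1794·4249571404806 = 2805533046066067201,  y_4 = 24335·4249571404806+1794·57643991108495 = 206826640184594040

24335 1794
1184384449 87313980
57643991108495 4249571404806
2805533046066067201 206826640184594040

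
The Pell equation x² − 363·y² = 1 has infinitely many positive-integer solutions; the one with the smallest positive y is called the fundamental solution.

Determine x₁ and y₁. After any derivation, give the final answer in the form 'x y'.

362 19

√363 → a₀=19, period (19,38); ℓ=2 even so k=1
step 0: (19, 1)  from 19·(1,0) + (0,1)
step 1: (362, 19)  from 19·(19,1) + (1,0)
fundamental: x₁=362, y₁=19  (since 131044 − 363·361 = 1)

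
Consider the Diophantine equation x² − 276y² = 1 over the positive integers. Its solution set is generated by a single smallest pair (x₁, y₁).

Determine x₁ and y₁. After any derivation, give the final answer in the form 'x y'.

7775 468

d=276: √d = [16; 1,1,1,1,2,2,2,1,1,1,1,32] (ℓ=12, even), read p_11/q_11
k=0  a_k=16  p_k/q_k = 16/1
k=1  a_k=1  p_k/q_k = 17/1
k=2  a_k=1  p_k/q_k = 33/2
…
k=4  a_k=1  p_k/q_k = 83/5
…
k=6  a_k=2  p_k/q_k = 515/31
k=7  a_k=2  p_k/q_k = 1246/75
k=8  a_k=1  p_k/q_k = 1761/106
k=9  a_k=1  p_k/q_k = 3007/181
k=10  a_k=1  p_k/q_k = 4768/287
k=11  a_k=1  p_k/q_k = 7775/468
(x₁, y₁) = (7775, 468);  7775² − 276·468² = 1 ✓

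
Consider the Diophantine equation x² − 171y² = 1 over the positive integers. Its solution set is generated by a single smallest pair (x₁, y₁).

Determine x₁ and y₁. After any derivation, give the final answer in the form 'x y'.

170 13

d=171: √d = [13; 13,26] (ℓ=2, even), read p_1/q_1
step 0: (13, 1)  from 13·(1,0) + (0,1)
step 1: (170, 13)  from 13·(13,1) + (1,0)
→ (170, 13).  Check: 170²=28900, 171·13²=28899, difference 1.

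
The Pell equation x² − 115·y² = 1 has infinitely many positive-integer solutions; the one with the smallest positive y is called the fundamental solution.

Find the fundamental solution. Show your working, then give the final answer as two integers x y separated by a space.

√115 → a₀=10, period (1,2,1,1,1,1,1,2,1,20); ℓ=10 even so k=9
step 0: (10, 1)  from 10·(1,0) + (0,1)
…
step 5: (118, 11)  from 1·(75,7) + (43,4)
…
step 8: (815, 76)  from 2·(311,29) + (193,18)
step 9: (1126, 105)  from 1·(815,76) + (311,29)
→ (1126, 105).  Check: 1126²=1267876, 115·105²=1267875, difference 1.

1126 105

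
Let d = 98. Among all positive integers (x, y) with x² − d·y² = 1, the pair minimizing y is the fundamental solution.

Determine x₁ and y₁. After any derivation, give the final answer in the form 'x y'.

99 10

[9; 1,8,1,18] for √98; ℓ=4 ⇒ convergent index 3
k=0  a_k=9  p_k/q_k = 9/1
k=1  a_k=1  p_k/q_k = 10/1
k=2  a_k=8  p_k/q_k = 89/9
k=3  a_k=1  p_k/q_k = 99/10
(x₁, y₁) = (99, 10);  99² − 98·10² = 1 ✓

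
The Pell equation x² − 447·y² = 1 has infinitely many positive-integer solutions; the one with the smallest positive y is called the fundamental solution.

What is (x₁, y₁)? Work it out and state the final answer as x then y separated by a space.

d=447: √d = [21; 7,42] (ℓ=2, even), read p_1/q_1
step 0: (21, 1)  from 21·(1,0) + (0,1)
step 1: (148, 7)  from 7·(21,1) + (1,0)
→ (148, 7).  Check: 148²=21904, 447·7²=21903, difference 1.

148 7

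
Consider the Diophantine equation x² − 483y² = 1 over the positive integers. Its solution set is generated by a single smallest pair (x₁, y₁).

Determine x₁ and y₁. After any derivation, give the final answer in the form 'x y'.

√483 = [21; 1,42, …], period ℓ=2 (even) → k=1
i=0: a=21 ⇒ p=21, q=1
i=1: a=1 ⇒ p=22, q=1
(x₁, y₁) = (22, 1);  22² − 483·1² = 1 ✓

22 1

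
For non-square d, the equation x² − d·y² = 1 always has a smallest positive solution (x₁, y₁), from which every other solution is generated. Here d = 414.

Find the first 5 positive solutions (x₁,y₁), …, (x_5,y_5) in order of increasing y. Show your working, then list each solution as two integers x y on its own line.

√414 = [20; 2,1,7,2,7,1,2,40, …], period ℓ=8 (even) → k=7
a_0=20:  p_0=20·1+0=20,  q_0=20·0+1=1
a_1=2:  p_1=2·20+1=41,  q_1=2·1+0=2
…
a_4=2:  p_4=2·468+61=997,  q_4=2·23+3=49
…
a_6=1:  p_6=1·7447+997=8444,  q_6=1·366+49=415
a_7=2:  p_7=2·8444+7447=24335,  q_7=2·415+366=1196
→ (24335, 1196).  Check: 24335²=592192225, 414·1196²=592192224, difference 1.
(24335+1196√414)^2 = 1184384449 + 58209320√414
(24335+1196√414)^3 = 57643991108495 + 2833047603204√414
(24335+1196√414)^4 = 2805533046066067201 + 137884426789729360√414
(24335+1196√414)^5 = 136545293294391499564175 + 6710835049023080347996√414

24335 1196
1184384449 58209320
57643991108495 2833047603204
2805533046066067201 137884426789729360
136545293294391499564175 6710835049023080347996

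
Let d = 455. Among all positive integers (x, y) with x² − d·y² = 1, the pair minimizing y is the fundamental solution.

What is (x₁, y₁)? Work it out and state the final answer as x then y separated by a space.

64 3

√455 = [21; 3,42, …], period ℓ=2 (even) → k=1
step 0: (21, 1)  from 21·(1,0) + (0,1)
step 1: (64, 3)  from 3·(21,1) + (1,0)
→ (64, 3).  Check: 64²=4096, 455·3²=4095, difference 1.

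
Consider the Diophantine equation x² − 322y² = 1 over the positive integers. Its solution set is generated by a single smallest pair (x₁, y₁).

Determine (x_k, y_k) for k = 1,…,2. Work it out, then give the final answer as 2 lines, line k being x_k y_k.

323 18
208657 11628

√322 → a₀=17, period (1,16,1,34); ℓ=4 even so k=3
k=0  a_k=17  p_k/q_k = 17/1
…
k=2  a_k=16  p_k/q_k = 305/17
k=3  a_k=1  p_k/q_k = 323/18
fundamental: x₁=323, y₁=18  (since 104329 − 322·324 = 1)
(323+18√322)^2 = 208657 + 11628√322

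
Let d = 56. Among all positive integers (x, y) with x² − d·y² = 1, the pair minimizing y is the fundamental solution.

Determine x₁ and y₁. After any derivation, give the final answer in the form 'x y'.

15 2

d=56: √d = [7; 2,14] (ℓ=2, even), read p_1/q_1
step 0: (7, 1)  from 7·(1,0) + (0,1)
step 1: (15, 2)  from 2·(7,1) + (1,0)
fundamental: x₁=15, y₁=2  (since 225 − 56·4 = 1)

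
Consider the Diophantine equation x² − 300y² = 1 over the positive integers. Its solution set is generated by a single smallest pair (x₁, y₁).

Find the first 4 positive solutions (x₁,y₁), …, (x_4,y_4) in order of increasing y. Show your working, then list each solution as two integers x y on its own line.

1351 78
3650401 210756
9863382151 569462634
26650854921601 1538687826312

√300 = [17; 3,8,3,34, …], period ℓ=4 (even) → k=3
a_0=17:  p_0=17·1+0=17,  q_0=17·0+1=1
…
a_2=8:  p_2=8·52+17=433,  q_2=8·3+1=25
a_3=3:  p_3=3·433+52=1351,  q_3=3·25+3=78
(x₁, y₁) = (1351, 78);  1351² − 300·78² = 1 ✓
(1351+78√300)^2 = 3650401 + 210756√300
(1351+78√300)^3 = 9863382151 + 569462634√300
(1351+78√300)^4 = 26650854921601 + 1538687826312√300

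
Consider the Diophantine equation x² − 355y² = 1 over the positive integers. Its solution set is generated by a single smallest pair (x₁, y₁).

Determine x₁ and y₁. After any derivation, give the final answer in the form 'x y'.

954809 50676

√355 = [18; 1,5,3,3,1,6,1,3,3,5,1,36, …], period ℓ=12 (even) → k=11
step 0: (18, 1)  from 18·(1,0) + (0,1)
step 1: (19, 1)  from 1·(18,1) + (1,0)
…
step 4: (1187, 63)  from 3·(358,19) + (113,6)
step 5: (1545, 82)  from 1·(1187,63) + (358,19)
…
step 10: (803418, 42641)  from 5·(151391,8035) + (46463,2466)
step 11: (954809, 50676)  from 1·(803418,42641) + (151391,8035)
→ (954809, 50676).  Check: 954809²=911660226481, 355·50676²=911660226480, difference 1.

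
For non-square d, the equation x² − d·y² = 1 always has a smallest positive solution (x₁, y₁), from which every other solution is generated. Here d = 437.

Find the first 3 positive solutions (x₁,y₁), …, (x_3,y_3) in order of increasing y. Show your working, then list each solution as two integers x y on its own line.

4599 220
42301601 2023560
389090121399 18612704660

√437 → a₀=20, period (1,9,2,9,1,40); ℓ=6 even so k=5
step 0: (20, 1)  from 20·(1,0) + (0,1)
step 1: (21, 1)  from 1·(20,1) + (1,0)
…
step 3: (439, 21)  from 2·(209,10) + (21,1)
step 4: (4160, 199)  from 9·(439,21) + (209,10)
step 5: (4599, 220)  from 1·(4160,199) + (439,21)
fundamental: x₁=4599, y₁=220  (since 21150801 − 437·48400 = 1)
k=2:  x_2 = 4599·4599+437·220·220 = 42301601,  y_2 = 4599·220+220·4599 = 2023560
k=3:  x_3 = 4599·42301601+437·220·2023560 = 389090121399,  y_3 = 4599·2023560+220·42301601 = 18612704660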